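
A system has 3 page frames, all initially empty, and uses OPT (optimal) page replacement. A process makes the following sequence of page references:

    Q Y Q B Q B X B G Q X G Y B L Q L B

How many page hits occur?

10

Q: miss, frames [Q]
Y: miss, frames [Q, Y]
Q: hit
B: miss, frames [Q, Y, B]
Q: hit
B: hit
X: miss, evict Y, frames [Q, B, X]
B: hit
G: miss, evict B, frames [Q, X, G]
Q: hit
X: hit
G: hit
Y: miss, evict G, frames [Q, X, Y]
B: miss, evict Y, frames [Q, X, B]
L: miss, evict X, frames [Q, B, L]
Q: hit
L: hit
B: hit
Hits: 10.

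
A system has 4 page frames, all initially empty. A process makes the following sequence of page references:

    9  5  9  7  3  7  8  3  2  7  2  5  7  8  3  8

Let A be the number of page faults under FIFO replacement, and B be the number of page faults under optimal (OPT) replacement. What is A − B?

Under FIFO: F F . F F . F . F . . F F . F F → 10 faults.
Under OPT: F F . F F . F . F . . . . . F . → 7 faults.
A − B = 10 − 7 = 3.

3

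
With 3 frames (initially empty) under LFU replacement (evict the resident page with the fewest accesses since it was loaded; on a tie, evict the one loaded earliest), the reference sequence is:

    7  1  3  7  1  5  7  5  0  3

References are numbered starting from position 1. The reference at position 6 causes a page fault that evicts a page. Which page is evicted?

3

pos 1: 7: fault, frames [7]
pos 2: 1: fault, frames [7, 1]
pos 3: 3: fault, frames [7, 1, 3]
pos 4: 7: hit
pos 5: 1: hit
pos 6: 5: fault, evict 3, frames [7, 1, 5]
At position 6, page 3 is evicted.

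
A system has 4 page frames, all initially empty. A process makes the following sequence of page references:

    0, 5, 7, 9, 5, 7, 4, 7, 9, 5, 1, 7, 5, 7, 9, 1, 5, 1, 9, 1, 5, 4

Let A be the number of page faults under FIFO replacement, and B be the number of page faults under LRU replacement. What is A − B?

3

Under FIFO: F F F F . . F . . . F . F F F . . . . . . F → 10 faults.
Under LRU: F F F F . . F . . . F . . . . . . . . . . F → 7 faults.
A − B = 10 − 7 = 3.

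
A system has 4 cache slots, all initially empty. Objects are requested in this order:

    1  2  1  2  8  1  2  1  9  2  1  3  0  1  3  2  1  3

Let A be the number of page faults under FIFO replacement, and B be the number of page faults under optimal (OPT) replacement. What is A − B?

Under FIFO: F F . . F . . . F . . F F F . F . . → 8 faults.
Under OPT: F F . . F . . . F . . F F . . . . . → 6 faults.
A − B = 8 − 6 = 2.

2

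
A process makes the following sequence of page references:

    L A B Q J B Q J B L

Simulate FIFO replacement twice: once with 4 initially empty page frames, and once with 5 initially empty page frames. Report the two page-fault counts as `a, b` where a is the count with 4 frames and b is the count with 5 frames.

6, 5

4 frames: F F F F F . . . . F → 6 faults.
5 frames: F F F F F . . . . . → 5 faults.
5 < 6: adding a frame reduced faults, as is typical.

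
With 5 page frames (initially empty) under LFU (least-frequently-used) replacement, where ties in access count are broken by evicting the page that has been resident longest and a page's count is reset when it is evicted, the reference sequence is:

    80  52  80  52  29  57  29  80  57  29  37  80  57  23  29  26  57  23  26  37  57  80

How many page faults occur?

80 -> fault, frames {80}
52 -> fault, frames {80,52}
80 -> hit
52 -> hit
29 -> fault, frames {80,52,29}
57 -> fault, frames {80,52,29,57}
29 -> hit
80 -> hit
57 -> hit
29 -> hit
37 -> fault, frames {80,52,29,57,37}
80 -> hit
57 -> hit
23 -> fault, evict 37, frames {80,52,29,57,23}
29 -> hit
26 -> fault, evict 23, frames {80,52,29,57,26}
57 -> hit
23 -> fault, evict 26, frames {80,52,29,57,23}
26 -> fault, evict 23, frames {80,52,29,57,26}
37 -> fault, evict 26, frames {80,52,29,57,37}
57 -> hit
80 -> hit
Page faults: 10.

10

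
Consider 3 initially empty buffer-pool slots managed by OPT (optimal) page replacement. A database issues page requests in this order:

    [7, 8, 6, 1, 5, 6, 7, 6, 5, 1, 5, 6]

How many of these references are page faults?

6

7 → miss, frames [7]
8 → miss, frames [7, 8]
6 → miss, frames [7, 8, 6]
1 → miss, evict 8, frames [7, 6, 1]
5 → miss, evict 1, frames [7, 6, 5]
6 → hit
7 → hit
6 → hit
5 → hit
1 → miss, evict 7, frames [6, 5, 1]
5 → hit
6 → hit
Page faults: 6.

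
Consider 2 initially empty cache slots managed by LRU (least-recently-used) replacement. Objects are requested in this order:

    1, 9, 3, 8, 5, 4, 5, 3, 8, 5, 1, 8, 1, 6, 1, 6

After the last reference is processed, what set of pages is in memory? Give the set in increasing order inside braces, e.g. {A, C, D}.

{1, 6}

1: fault, frames {1}
9: fault, frames {1,9}
3: fault, evict 1, frames {9,3}
8: fault, evict 9, frames {3,8}
5: fault, evict 3, frames {8,5}
4: fault, evict 8, frames {5,4}
5: hit
3: fault, evict 4, frames {5,3}
8: fault, evict 5, frames {3,8}
5: fault, evict 3, frames {8,5}
1: fault, evict 8, frames {5,1}
8: fault, evict 5, frames {1,8}
1: hit
6: fault, evict 8, frames {1,6}
1: hit
6: hit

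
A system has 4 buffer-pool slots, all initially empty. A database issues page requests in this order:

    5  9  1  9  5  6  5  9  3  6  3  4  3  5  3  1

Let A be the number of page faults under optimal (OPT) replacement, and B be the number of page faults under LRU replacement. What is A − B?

Under OPT: F F F . . F . . F . . F . . . . → 6 faults.
Under LRU: F F F . . F . . F . . F . F . F → 8 faults.
A − B = 6 − 8 = -2.

-2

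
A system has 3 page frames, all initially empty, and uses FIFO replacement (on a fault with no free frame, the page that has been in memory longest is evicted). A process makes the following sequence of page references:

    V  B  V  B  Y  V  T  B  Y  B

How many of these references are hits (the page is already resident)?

6

V → fault, frames {V}
B → fault, frames {V,B}
V → hit
B → hit
Y → fault, frames {V,B,Y}
V → hit
T → fault, evict V, frames {B,Y,T}
B → hit
Y → hit
B → hit
Hits: 6.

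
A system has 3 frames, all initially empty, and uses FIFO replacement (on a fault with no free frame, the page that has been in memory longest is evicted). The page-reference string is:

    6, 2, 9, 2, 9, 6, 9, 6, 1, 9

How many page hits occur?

6

6: fault, frames [6]
2: fault, frames [6, 2]
9: fault, frames [6, 2, 9]
2: hit
9: hit
6: hit
9: hit
6: hit
1: fault, evict 6, frames [2, 9, 1]
9: hit
Hits: 6.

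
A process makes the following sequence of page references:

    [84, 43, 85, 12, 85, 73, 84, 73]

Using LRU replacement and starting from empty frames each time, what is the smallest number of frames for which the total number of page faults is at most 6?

f=1: 8 faults
f=2: 6 faults
f=3: 6 faults
f=4: 6 faults
f=5: 5 faults
Smallest f with faults ≤ 6 is 2.

2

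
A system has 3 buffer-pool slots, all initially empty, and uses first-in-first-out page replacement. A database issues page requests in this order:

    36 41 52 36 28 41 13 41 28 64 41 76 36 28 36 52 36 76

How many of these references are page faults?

12

36 -> fault, frames (36)
41 -> fault, frames (36 41)
52 -> fault, frames (36 41 52)
36 -> hit
28 -> fault, evict 36, frames (41 52 28)
41 -> hit
13 -> fault, evict 41, frames (52 28 13)
41 -> fault, evict 52, frames (28 13 41)
28 -> hit
64 -> fault, evict 28, frames (13 41 64)
41 -> hit
76 -> fault, evict 13, frames (41 64 76)
36 -> fault, evict 41, frames (64 76 36)
28 -> fault, evict 64, frames (76 36 28)
36 -> hit
52 -> fault, evict 76, frames (36 28 52)
36 -> hit
76 -> fault, evict 36, frames (28 52 76)
Page faults: 12.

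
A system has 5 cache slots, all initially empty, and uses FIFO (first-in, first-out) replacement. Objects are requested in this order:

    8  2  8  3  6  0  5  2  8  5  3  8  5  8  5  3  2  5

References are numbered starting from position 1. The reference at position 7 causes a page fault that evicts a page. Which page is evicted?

8

pos 1: 8: fault, frames (8)
pos 2: 2: fault, frames (8 2)
pos 3: 8: hit
pos 4: 3: fault, frames (8 2 3)
pos 5: 6: fault, frames (8 2 3 6)
pos 6: 0: fault, frames (8 2 3 6 0)
pos 7: 5: fault, evict 8, frames (2 3 6 0 5)
At position 7, page 8 is evicted.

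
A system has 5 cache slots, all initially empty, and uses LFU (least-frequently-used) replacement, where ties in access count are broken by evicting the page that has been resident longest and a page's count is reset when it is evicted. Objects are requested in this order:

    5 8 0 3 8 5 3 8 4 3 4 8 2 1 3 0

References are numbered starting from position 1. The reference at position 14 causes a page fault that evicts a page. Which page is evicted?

pos 1: 5 → miss, frames {5}
pos 2: 8 → miss, frames {5,8}
pos 3: 0 → miss, frames {5,8,0}
pos 4: 3 → miss, frames {5,8,0,3}
pos 5: 8 → hit
pos 6: 5 → hit
pos 7: 3 → hit
pos 8: 8 → hit
pos 9: 4 → miss, frames {5,8,0,3,4}
pos 10: 3 → hit
pos 11: 4 → hit
pos 12: 8 → hit
pos 13: 2 → miss, evict 0, frames {5,8,3,4,2}
pos 14: 1 → miss, evict 2, frames {5,8,3,4,1}
At position 14, page 2 is evicted.

2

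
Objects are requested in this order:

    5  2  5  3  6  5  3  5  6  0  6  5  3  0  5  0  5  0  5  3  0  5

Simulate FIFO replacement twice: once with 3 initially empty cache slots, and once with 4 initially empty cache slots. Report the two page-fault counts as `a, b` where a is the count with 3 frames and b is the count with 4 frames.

7, 6

3 frames: F F . F F F . . . F . . F . . . . . . . . . → 7 faults.
4 frames: F F . F F . . . . F . F . . . . . . . . . . → 6 faults.
6 < 7: adding a frame reduced faults, as is typical.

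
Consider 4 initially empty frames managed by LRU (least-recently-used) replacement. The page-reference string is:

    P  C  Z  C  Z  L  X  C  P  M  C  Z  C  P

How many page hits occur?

P -> miss, frames (P)
C -> miss, frames (P C)
Z -> miss, frames (P C Z)
C -> hit
Z -> hit
L -> miss, frames (P C Z L)
X -> miss, evict P, frames (C Z L X)
C -> hit
P -> miss, evict Z, frames (L X C P)
M -> miss, evict L, frames (X C P M)
C -> hit
Z -> miss, evict X, frames (P M C Z)
C -> hit
P -> hit
Hits: 6.

6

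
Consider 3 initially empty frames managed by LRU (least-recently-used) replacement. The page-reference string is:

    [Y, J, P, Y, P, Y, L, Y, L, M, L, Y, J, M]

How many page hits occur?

7

Y → miss, frames [Y]
J → miss, frames [Y, J]
P → miss, frames [Y, J, P]
Y → hit
P → hit
Y → hit
L → miss, evict J, frames [P, Y, L]
Y → hit
L → hit
M → miss, evict P, frames [Y, L, M]
L → hit
Y → hit
J → miss, evict M, frames [L, Y, J]
M → miss, evict L, frames [Y, J, M]
Hits: 7.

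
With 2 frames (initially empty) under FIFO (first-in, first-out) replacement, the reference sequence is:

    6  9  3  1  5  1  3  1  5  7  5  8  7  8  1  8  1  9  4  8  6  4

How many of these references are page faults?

6 → miss, frames (6)
9 → miss, frames (6 9)
3 → miss, evict 6, frames (9 3)
1 → miss, evict 9, frames (3 1)
5 → miss, evict 3, frames (1 5)
1 → hit
3 → miss, evict 1, frames (5 3)
1 → miss, evict 5, frames (3 1)
5 → miss, evict 3, frames (1 5)
7 → miss, evict 1, frames (5 7)
5 → hit
8 → miss, evict 5, frames (7 8)
7 → hit
8 → hit
1 → miss, evict 7, frames (8 1)
8 → hit
1 → hit
9 → miss, evict 8, frames (1 9)
4 → miss, evict 1, frames (9 4)
8 → miss, evict 9, frames (4 8)
6 → miss, evict 4, frames (8 6)
4 → miss, evict 8, frames (6 4)
Page faults: 16.

16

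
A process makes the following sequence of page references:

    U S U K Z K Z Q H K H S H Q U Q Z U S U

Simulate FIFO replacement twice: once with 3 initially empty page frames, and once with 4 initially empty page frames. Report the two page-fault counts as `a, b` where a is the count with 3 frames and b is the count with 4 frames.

12, 9

3 frames: F F . F F . . F F F . F . F F . F . F . → 12 faults.
4 frames: F F . F F . . F F . . F . . F . F . . . → 9 faults.
9 < 12: adding a frame reduced faults, as is typical.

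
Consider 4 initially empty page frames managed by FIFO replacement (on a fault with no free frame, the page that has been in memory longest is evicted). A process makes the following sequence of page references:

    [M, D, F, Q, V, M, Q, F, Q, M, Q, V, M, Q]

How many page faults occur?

6

M: fault, frames (M)
D: fault, frames (M D)
F: fault, frames (M D F)
Q: fault, frames (M D F Q)
V: fault, evict M, frames (D F Q V)
M: fault, evict D, frames (F Q V M)
Q: hit
F: hit
Q: hit
M: hit
Q: hit
V: hit
M: hit
Q: hit
Page faults: 6.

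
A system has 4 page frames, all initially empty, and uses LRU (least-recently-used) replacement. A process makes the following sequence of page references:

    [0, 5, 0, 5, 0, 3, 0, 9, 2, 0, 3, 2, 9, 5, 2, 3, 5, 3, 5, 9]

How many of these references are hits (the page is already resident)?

14

0 -> fault, frames {0}
5 -> fault, frames {0,5}
0 -> hit
5 -> hit
0 -> hit
3 -> fault, frames {5,0,3}
0 -> hit
9 -> fault, frames {5,3,0,9}
2 -> fault, evict 5, frames {3,0,9,2}
0 -> hit
3 -> hit
2 -> hit
9 -> hit
5 -> fault, evict 0, frames {3,2,9,5}
2 -> hit
3 -> hit
5 -> hit
3 -> hit
5 -> hit
9 -> hit
Hits: 14.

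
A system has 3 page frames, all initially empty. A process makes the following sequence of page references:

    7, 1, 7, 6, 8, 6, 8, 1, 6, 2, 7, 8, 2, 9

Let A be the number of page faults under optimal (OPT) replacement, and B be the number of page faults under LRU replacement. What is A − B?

-2

Under OPT: F F . F F . . . . F F . . F → 7 faults.
Under LRU: F F . F F . . F . F F F . F → 9 faults.
A − B = 7 − 9 = -2.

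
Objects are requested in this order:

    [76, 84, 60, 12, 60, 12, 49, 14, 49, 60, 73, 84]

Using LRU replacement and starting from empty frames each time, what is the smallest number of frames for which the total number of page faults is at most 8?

4

f=1: 12 faults
f=2: 9 faults
f=3: 9 faults
f=4: 8 faults
f=5: 8 faults
f=6: 7 faults
f=7: 7 faults
Smallest f with faults ≤ 8 is 4.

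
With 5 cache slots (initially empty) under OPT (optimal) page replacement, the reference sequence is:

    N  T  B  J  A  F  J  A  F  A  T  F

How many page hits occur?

N -> fault, frames [N]
T -> fault, frames [N, T]
B -> fault, frames [N, T, B]
J -> fault, frames [N, T, B, J]
A -> fault, frames [N, T, B, J, A]
F -> fault, evict B, frames [N, T, J, A, F]
J -> hit
A -> hit
F -> hit
A -> hit
T -> hit
F -> hit
Hits: 6.

6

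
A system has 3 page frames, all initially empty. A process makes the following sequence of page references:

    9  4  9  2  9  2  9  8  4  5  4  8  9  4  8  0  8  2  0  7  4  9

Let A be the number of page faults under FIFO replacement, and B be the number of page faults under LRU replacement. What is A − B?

1

Under FIFO: F F . F . . . F . F F . F . F F . F . F F F → 13 faults.
Under LRU: F F . F . . . F F F . . F . . F . F . F F F → 12 faults.
A − B = 13 − 12 = 1.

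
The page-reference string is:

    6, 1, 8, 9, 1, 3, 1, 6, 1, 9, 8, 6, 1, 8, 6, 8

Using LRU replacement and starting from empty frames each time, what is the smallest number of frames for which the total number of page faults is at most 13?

f=1: 16 faults
f=2: 13 faults
f=3: 10 faults
f=4: 7 faults
f=5: 5 faults
Smallest f with faults ≤ 13 is 2.

2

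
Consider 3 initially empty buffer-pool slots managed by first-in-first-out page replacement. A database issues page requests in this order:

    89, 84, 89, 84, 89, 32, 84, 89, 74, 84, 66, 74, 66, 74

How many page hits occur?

9

89 -> miss, frames [89]
84 -> miss, frames [89, 84]
89 -> hit
84 -> hit
89 -> hit
32 -> miss, frames [89, 84, 32]
84 -> hit
89 -> hit
74 -> miss, evict 89, frames [84, 32, 74]
84 -> hit
66 -> miss, evict 84, frames [32, 74, 66]
74 -> hit
66 -> hit
74 -> hit
Hits: 9.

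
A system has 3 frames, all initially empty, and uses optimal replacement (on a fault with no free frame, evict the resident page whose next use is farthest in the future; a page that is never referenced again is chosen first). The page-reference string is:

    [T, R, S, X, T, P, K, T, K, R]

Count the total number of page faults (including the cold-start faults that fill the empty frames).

T -> fault, frames [T]
R -> fault, frames [T, R]
S -> fault, frames [T, R, S]
X -> fault, evict S, frames [T, R, X]
T -> hit
P -> fault, evict X, frames [T, R, P]
K -> fault, evict P, frames [T, R, K]
T -> hit
K -> hit
R -> hit
Page faults: 6.

6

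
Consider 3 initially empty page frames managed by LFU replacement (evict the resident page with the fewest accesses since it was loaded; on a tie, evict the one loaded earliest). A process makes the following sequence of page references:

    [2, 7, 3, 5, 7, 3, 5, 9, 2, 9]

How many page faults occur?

7

2: fault, frames {2}
7: fault, frames {2,7}
3: fault, frames {2,7,3}
5: fault, evict 2, frames {7,3,5}
7: hit
3: hit
5: hit
9: fault, evict 7, frames {3,5,9}
2: fault, evict 9, frames {3,5,2}
9: fault, evict 2, frames {3,5,9}
Page faults: 7.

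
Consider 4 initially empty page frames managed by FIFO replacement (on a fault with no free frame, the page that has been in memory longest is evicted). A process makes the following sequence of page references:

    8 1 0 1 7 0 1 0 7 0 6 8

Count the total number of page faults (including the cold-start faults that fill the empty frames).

8 → fault, frames {8}
1 → fault, frames {8,1}
0 → fault, frames {8,1,0}
1 → hit
7 → fault, frames {8,1,0,7}
0 → hit
1 → hit
0 → hit
7 → hit
0 → hit
6 → fault, evict 8, frames {1,0,7,6}
8 → fault, evict 1, frames {0,7,6,8}
Page faults: 6.

6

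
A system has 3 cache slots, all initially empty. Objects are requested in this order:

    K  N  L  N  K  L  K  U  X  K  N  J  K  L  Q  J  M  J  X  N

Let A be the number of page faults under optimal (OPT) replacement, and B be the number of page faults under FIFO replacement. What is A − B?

Under OPT: F F F . . . . F F . . F . F F . F . . F → 10 faults.
Under FIFO: F F F . . . . F F F F F . F F . F F F F → 14 faults.
A − B = 10 − 14 = -4.

-4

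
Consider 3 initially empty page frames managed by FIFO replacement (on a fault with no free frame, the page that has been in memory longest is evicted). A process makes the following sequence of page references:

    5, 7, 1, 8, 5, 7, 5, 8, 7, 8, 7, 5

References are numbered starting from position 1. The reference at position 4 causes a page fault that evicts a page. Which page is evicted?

5

pos 1: 5 -> miss, frames {5}
pos 2: 7 -> miss, frames {5,7}
pos 3: 1 -> miss, frames {5,7,1}
pos 4: 8 -> miss, evict 5, frames {7,1,8}
At position 4, page 5 is evicted.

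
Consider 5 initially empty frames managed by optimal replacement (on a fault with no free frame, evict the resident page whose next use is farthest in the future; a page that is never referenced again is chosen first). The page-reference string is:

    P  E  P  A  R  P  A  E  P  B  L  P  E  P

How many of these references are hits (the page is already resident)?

P -> fault, frames {P}
E -> fault, frames {P,E}
P -> hit
A -> fault, frames {P,E,A}
R -> fault, frames {P,E,A,R}
P -> hit
A -> hit
E -> hit
P -> hit
B -> fault, frames {P,E,A,R,B}
L -> fault, evict B, frames {P,E,A,R,L}
P -> hit
E -> hit
P -> hit
Hits: 8.

8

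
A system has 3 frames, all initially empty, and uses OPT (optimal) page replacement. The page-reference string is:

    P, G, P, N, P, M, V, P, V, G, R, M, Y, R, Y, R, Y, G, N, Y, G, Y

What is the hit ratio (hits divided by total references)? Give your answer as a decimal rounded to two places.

P: miss, frames (P)
G: miss, frames (P G)
P: hit
N: miss, frames (P G N)
P: hit
M: miss, evict N, frames (P G M)
V: miss, evict M, frames (P G V)
P: hit
V: hit
G: hit
R: miss, evict V, frames (P G R)
M: miss, evict P, frames (G R M)
Y: miss, evict M, frames (G R Y)
R: hit
Y: hit
R: hit
Y: hit
G: hit
N: miss, evict R, frames (G Y N)
Y: hit
G: hit
Y: hit
Hits: 13 of 22 references → 13/22 = 0.5909.

0.59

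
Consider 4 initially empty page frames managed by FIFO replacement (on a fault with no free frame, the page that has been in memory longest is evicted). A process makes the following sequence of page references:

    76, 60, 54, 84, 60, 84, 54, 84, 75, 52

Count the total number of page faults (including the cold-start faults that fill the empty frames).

6

76 -> fault, frames (76)
60 -> fault, frames (76 60)
54 -> fault, frames (76 60 54)
84 -> fault, frames (76 60 54 84)
60 -> hit
84 -> hit
54 -> hit
84 -> hit
75 -> fault, evict 76, frames (60 54 84 75)
52 -> fault, evict 60, frames (54 84 75 52)
Page faults: 6.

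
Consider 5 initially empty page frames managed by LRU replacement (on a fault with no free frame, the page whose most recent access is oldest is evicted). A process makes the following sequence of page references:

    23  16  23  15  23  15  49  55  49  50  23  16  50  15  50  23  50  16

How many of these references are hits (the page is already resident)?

23 -> fault, frames (23)
16 -> fault, frames (23 16)
23 -> hit
15 -> fault, frames (16 23 15)
23 -> hit
15 -> hit
49 -> fault, frames (16 23 15 49)
55 -> fault, frames (16 23 15 49 55)
49 -> hit
50 -> fault, evict 16, frames (23 15 55 49 50)
23 -> hit
16 -> fault, evict 15, frames (55 49 50 23 16)
50 -> hit
15 -> fault, evict 55, frames (49 23 16 50 15)
50 -> hit
23 -> hit
50 -> hit
16 -> hit
Hits: 10.

10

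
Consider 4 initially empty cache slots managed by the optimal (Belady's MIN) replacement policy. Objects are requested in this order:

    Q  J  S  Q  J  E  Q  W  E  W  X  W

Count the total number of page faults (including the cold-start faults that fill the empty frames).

6

Q: fault, frames [Q]
J: fault, frames [Q, J]
S: fault, frames [Q, J, S]
Q: hit
J: hit
E: fault, frames [Q, J, S, E]
Q: hit
W: fault, evict S, frames [Q, J, E, W]
E: hit
W: hit
X: fault, evict E, frames [Q, J, W, X]
W: hit
Page faults: 6.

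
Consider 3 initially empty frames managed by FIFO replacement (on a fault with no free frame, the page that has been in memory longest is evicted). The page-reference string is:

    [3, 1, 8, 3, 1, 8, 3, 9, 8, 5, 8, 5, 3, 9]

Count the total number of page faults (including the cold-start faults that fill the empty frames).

3 -> miss, frames [3]
1 -> miss, frames [3, 1]
8 -> miss, frames [3, 1, 8]
3 -> hit
1 -> hit
8 -> hit
3 -> hit
9 -> miss, evict 3, frames [1, 8, 9]
8 -> hit
5 -> miss, evict 1, frames [8, 9, 5]
8 -> hit
5 -> hit
3 -> miss, evict 8, frames [9, 5, 3]
9 -> hit
Page faults: 6.

6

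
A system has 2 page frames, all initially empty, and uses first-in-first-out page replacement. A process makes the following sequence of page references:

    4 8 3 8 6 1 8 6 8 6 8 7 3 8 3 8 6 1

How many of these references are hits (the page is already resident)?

4: fault, frames [4]
8: fault, frames [4, 8]
3: fault, evict 4, frames [8, 3]
8: hit
6: fault, evict 8, frames [3, 6]
1: fault, evict 3, frames [6, 1]
8: fault, evict 6, frames [1, 8]
6: fault, evict 1, frames [8, 6]
8: hit
6: hit
8: hit
7: fault, evict 8, frames [6, 7]
3: fault, evict 6, frames [7, 3]
8: fault, evict 7, frames [3, 8]
3: hit
8: hit
6: fault, evict 3, frames [8, 6]
1: fault, evict 8, frames [6, 1]
Hits: 6.

6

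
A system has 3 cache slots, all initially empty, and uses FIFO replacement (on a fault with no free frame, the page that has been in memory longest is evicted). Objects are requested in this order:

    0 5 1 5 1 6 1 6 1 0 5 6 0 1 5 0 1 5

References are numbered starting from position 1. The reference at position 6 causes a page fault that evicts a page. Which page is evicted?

pos 1: 0 -> miss, frames {0}
pos 2: 5 -> miss, frames {0,5}
pos 3: 1 -> miss, frames {0,5,1}
pos 4: 5 -> hit
pos 5: 1 -> hit
pos 6: 6 -> miss, evict 0, frames {5,1,6}
At position 6, page 0 is evicted.

0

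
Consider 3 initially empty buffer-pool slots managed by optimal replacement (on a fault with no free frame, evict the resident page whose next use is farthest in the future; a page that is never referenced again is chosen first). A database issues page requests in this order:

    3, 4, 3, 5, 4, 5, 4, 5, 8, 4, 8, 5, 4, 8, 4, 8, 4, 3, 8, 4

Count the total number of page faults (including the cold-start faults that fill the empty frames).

3: fault, frames (3)
4: fault, frames (3 4)
3: hit
5: fault, frames (3 4 5)
4: hit
5: hit
4: hit
5: hit
8: fault, evict 3, frames (4 5 8)
4: hit
8: hit
5: hit
4: hit
8: hit
4: hit
8: hit
4: hit
3: fault, evict 5, frames (4 8 3)
8: hit
4: hit
Page faults: 5.

5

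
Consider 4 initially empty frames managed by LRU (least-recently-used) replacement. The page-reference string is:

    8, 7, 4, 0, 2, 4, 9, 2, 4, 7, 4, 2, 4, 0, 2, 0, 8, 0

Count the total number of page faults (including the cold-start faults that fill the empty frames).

8: fault, frames {8}
7: fault, frames {8,7}
4: fault, frames {8,7,4}
0: fault, frames {8,7,4,0}
2: fault, evict 8, frames {7,4,0,2}
4: hit
9: fault, evict 7, frames {0,2,4,9}
2: hit
4: hit
7: fault, evict 0, frames {9,2,4,7}
4: hit
2: hit
4: hit
0: fault, evict 9, frames {7,2,4,0}
2: hit
0: hit
8: fault, evict 7, frames {4,2,0,8}
0: hit
Page faults: 9.

9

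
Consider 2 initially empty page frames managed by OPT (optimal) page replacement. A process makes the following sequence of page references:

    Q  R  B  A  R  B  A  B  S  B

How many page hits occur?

Q: miss, frames [Q]
R: miss, frames [Q, R]
B: miss, evict Q, frames [R, B]
A: miss, evict B, frames [R, A]
R: hit
B: miss, evict R, frames [A, B]
A: hit
B: hit
S: miss, evict A, frames [B, S]
B: hit
Hits: 4.

4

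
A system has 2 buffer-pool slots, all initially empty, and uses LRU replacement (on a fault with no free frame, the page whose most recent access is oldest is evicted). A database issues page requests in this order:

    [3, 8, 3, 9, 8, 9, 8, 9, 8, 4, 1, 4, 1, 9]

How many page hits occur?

3 → fault, frames [3]
8 → fault, frames [3, 8]
3 → hit
9 → fault, evict 8, frames [3, 9]
8 → fault, evict 3, frames [9, 8]
9 → hit
8 → hit
9 → hit
8 → hit
4 → fault, evict 9, frames [8, 4]
1 → fault, evict 8, frames [4, 1]
4 → hit
1 → hit
9 → fault, evict 4, frames [1, 9]
Hits: 7.

7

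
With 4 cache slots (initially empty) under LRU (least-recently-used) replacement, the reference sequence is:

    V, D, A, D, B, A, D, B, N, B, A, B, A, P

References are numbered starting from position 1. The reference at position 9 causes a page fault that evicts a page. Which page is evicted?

V

pos 1: V -> miss, frames (V)
pos 2: D -> miss, frames (V D)
pos 3: A -> miss, frames (V D A)
pos 4: D -> hit
pos 5: B -> miss, frames (V A D B)
pos 6: A -> hit
pos 7: D -> hit
pos 8: B -> hit
pos 9: N -> miss, evict V, frames (A D B N)
At position 9, page V is evicted.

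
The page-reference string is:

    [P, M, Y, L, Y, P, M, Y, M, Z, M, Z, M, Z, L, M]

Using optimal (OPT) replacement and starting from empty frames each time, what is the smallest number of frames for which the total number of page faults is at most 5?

4

f=1: 16 faults
f=2: 8 faults
f=3: 6 faults
f=4: 5 faults
f=5: 5 faults
Smallest f with faults ≤ 5 is 4.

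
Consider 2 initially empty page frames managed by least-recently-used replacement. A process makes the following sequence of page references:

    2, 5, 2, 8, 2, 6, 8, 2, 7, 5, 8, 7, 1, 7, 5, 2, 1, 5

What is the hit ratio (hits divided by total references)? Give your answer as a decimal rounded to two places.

2 → miss, frames (2)
5 → miss, frames (2 5)
2 → hit
8 → miss, evict 5, frames (2 8)
2 → hit
6 → miss, evict 8, frames (2 6)
8 → miss, evict 2, frames (6 8)
2 → miss, evict 6, frames (8 2)
7 → miss, evict 8, frames (2 7)
5 → miss, evict 2, frames (7 5)
8 → miss, evict 7, frames (5 8)
7 → miss, evict 5, frames (8 7)
1 → miss, evict 8, frames (7 1)
7 → hit
5 → miss, evict 1, frames (7 5)
2 → miss, evict 7, frames (5 2)
1 → miss, evict 5, frames (2 1)
5 → miss, evict 2, frames (1 5)
Hits: 3 of 18 references → 3/18 = 0.1667.

0.17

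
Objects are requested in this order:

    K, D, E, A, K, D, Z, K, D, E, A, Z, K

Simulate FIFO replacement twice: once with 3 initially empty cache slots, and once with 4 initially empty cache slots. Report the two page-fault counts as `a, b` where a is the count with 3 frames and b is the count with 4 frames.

3 frames: F F F F F F F . . F F . F → 10 faults.
4 frames: F F F F . . F F F F F F F → 11 faults.
11 > 10: adding a frame increased faults — Belady's anomaly.

10, 11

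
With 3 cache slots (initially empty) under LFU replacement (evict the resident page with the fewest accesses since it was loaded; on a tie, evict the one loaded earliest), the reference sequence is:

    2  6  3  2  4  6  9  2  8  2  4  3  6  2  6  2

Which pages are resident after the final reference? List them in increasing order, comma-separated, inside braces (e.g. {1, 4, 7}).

{2, 3, 6}

2 → miss, frames [2]
6 → miss, frames [2, 6]
3 → miss, frames [2, 6, 3]
2 → hit
4 → miss, evict 6, frames [2, 3, 4]
6 → miss, evict 3, frames [2, 4, 6]
9 → miss, evict 4, frames [2, 6, 9]
2 → hit
8 → miss, evict 6, frames [2, 9, 8]
2 → hit
4 → miss, evict 9, frames [2, 8, 4]
3 → miss, evict 8, frames [2, 4, 3]
6 → miss, evict 4, frames [2, 3, 6]
2 → hit
6 → hit
2 → hit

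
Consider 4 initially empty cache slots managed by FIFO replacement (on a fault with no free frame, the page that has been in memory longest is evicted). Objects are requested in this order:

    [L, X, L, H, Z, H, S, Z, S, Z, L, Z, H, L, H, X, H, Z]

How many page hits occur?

9

L → miss, frames {L}
X → miss, frames {L,X}
L → hit
H → miss, frames {L,X,H}
Z → miss, frames {L,X,H,Z}
H → hit
S → miss, evict L, frames {X,H,Z,S}
Z → hit
S → hit
Z → hit
L → miss, evict X, frames {H,Z,S,L}
Z → hit
H → hit
L → hit
H → hit
X → miss, evict H, frames {Z,S,L,X}
H → miss, evict Z, frames {S,L,X,H}
Z → miss, evict S, frames {L,X,H,Z}
Hits: 9.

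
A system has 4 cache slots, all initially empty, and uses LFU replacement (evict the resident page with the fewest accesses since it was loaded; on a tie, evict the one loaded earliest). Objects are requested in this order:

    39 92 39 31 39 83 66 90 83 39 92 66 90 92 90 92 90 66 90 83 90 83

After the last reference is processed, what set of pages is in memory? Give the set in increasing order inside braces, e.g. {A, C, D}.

{39, 83, 90, 92}

39: fault, frames (39)
92: fault, frames (39 92)
39: hit
31: fault, frames (39 92 31)
39: hit
83: fault, frames (39 92 31 83)
66: fault, evict 92, frames (39 31 83 66)
90: fault, evict 31, frames (39 83 66 90)
83: hit
39: hit
92: fault, evict 66, frames (39 83 90 92)
66: fault, evict 90, frames (39 83 92 66)
90: fault, evict 92, frames (39 83 66 90)
92: fault, evict 66, frames (39 83 90 92)
90: hit
92: hit
90: hit
66: fault, evict 83, frames (39 90 92 66)
90: hit
83: fault, evict 66, frames (39 90 92 83)
90: hit
83: hit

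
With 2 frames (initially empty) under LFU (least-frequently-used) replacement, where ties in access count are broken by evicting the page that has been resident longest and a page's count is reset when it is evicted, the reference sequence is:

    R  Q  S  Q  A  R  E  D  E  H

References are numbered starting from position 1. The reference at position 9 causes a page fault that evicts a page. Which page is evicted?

pos 1: R → fault, frames (R)
pos 2: Q → fault, frames (R Q)
pos 3: S → fault, evict R, frames (Q S)
pos 4: Q → hit
pos 5: A → fault, evict S, frames (Q A)
pos 6: R → fault, evict A, frames (Q R)
pos 7: E → fault, evict R, frames (Q E)
pos 8: D → fault, evict E, frames (Q D)
pos 9: E → fault, evict D, frames (Q E)
At position 9, page D is evicted.

D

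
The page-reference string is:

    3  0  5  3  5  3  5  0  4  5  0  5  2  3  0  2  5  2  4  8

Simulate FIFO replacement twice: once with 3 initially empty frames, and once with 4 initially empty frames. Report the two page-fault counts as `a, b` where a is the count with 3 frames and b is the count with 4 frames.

3 frames: F F F . . . . . F . . . F F F . F F F F → 11 faults.
4 frames: F F F . . . . . F . . . F F F . F . F F → 10 faults.
10 < 11: adding a frame reduced faults, as is typical.

11, 10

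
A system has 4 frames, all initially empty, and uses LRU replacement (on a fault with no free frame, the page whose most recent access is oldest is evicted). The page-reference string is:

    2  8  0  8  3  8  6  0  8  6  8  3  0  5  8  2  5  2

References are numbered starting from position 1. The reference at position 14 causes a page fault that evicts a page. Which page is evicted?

6

pos 1: 2 → miss, frames [2]
pos 2: 8 → miss, frames [2, 8]
pos 3: 0 → miss, frames [2, 8, 0]
pos 4: 8 → hit
pos 5: 3 → miss, frames [2, 0, 8, 3]
pos 6: 8 → hit
pos 7: 6 → miss, evict 2, frames [0, 3, 8, 6]
pos 8: 0 → hit
pos 9: 8 → hit
pos 10: 6 → hit
pos 11: 8 → hit
pos 12: 3 → hit
pos 13: 0 → hit
pos 14: 5 → miss, evict 6, frames [8, 3, 0, 5]
At position 14, page 6 is evicted.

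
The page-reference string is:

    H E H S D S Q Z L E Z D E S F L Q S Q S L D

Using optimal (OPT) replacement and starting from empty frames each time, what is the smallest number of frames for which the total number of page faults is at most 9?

f=1: 22 faults
f=2: 15 faults
f=3: 12 faults
f=4: 10 faults
f=5: 9 faults
f=6: 8 faults
f=7: 8 faults
f=8: 8 faults
Smallest f with faults ≤ 9 is 5.

5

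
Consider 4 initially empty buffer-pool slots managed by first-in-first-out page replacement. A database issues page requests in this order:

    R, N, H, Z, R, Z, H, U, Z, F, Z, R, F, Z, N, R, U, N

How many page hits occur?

R -> miss, frames {R}
N -> miss, frames {R,N}
H -> miss, frames {R,N,H}
Z -> miss, frames {R,N,H,Z}
R -> hit
Z -> hit
H -> hit
U -> miss, evict R, frames {N,H,Z,U}
Z -> hit
F -> miss, evict N, frames {H,Z,U,F}
Z -> hit
R -> miss, evict H, frames {Z,U,F,R}
F -> hit
Z -> hit
N -> miss, evict Z, frames {U,F,R,N}
R -> hit
U -> hit
N -> hit
Hits: 10.

10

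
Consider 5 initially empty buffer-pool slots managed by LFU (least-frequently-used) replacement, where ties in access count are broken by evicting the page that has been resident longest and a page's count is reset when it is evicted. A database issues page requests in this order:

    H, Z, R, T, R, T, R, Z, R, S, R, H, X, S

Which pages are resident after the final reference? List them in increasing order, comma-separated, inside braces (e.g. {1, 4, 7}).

{H, R, S, T, Z}

H: miss, frames [H]
Z: miss, frames [H, Z]
R: miss, frames [H, Z, R]
T: miss, frames [H, Z, R, T]
R: hit
T: hit
R: hit
Z: hit
R: hit
S: miss, frames [H, Z, R, T, S]
R: hit
H: hit
X: miss, evict S, frames [H, Z, R, T, X]
S: miss, evict X, frames [H, Z, R, T, S]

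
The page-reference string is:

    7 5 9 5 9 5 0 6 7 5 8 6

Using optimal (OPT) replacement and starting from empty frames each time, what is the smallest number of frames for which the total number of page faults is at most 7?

3

f=1: 12 faults
f=2: 8 faults
f=3: 6 faults
f=4: 6 faults
f=5: 6 faults
f=6: 6 faults
Smallest f with faults ≤ 7 is 3.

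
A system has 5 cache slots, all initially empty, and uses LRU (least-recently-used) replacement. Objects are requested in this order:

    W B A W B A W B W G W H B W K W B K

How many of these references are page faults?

W: miss, frames (W)
B: miss, frames (W B)
A: miss, frames (W B A)
W: hit
B: hit
A: hit
W: hit
B: hit
W: hit
G: miss, frames (A B W G)
W: hit
H: miss, frames (A B G W H)
B: hit
W: hit
K: miss, evict A, frames (G H B W K)
W: hit
B: hit
K: hit
Page faults: 6.

6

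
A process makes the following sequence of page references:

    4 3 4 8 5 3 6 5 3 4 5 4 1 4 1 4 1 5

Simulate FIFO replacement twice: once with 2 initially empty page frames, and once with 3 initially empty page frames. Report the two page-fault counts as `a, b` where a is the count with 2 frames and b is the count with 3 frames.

2 frames: F F . F F F F F F F F . F F . . . F → 13 faults.
3 frames: F F . F F . F . F F F . F . . . . . → 9 faults.
9 < 13: adding a frame reduced faults, as is typical.

13, 9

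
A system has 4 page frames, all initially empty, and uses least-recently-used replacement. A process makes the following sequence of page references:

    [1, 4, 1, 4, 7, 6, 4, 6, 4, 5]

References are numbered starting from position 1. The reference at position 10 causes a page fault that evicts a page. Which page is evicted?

1

pos 1: 1: miss, frames {1}
pos 2: 4: miss, frames {1,4}
pos 3: 1: hit
pos 4: 4: hit
pos 5: 7: miss, frames {1,4,7}
pos 6: 6: miss, frames {1,4,7,6}
pos 7: 4: hit
pos 8: 6: hit
pos 9: 4: hit
pos 10: 5: miss, evict 1, frames {7,6,4,5}
At position 10, page 1 is evicted.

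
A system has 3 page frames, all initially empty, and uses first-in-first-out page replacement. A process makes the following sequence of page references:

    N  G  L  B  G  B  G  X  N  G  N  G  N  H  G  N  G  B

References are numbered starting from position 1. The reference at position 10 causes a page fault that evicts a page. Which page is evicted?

B

pos 1: N -> fault, frames {N}
pos 2: G -> fault, frames {N,G}
pos 3: L -> fault, frames {N,G,L}
pos 4: B -> fault, evict N, frames {G,L,B}
pos 5: G -> hit
pos 6: B -> hit
pos 7: G -> hit
pos 8: X -> fault, evict G, frames {L,B,X}
pos 9: N -> fault, evict L, frames {B,X,N}
pos 10: G -> fault, evict B, frames {X,N,G}
At position 10, page B is evicted.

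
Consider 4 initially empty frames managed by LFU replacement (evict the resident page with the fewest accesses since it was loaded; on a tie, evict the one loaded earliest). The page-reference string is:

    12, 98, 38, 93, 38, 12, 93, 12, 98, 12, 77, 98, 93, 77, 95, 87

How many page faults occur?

12 → fault, frames [12]
98 → fault, frames [12, 98]
38 → fault, frames [12, 98, 38]
93 → fault, frames [12, 98, 38, 93]
38 → hit
12 → hit
93 → hit
12 → hit
98 → hit
12 → hit
77 → fault, evict 98, frames [12, 38, 93, 77]
98 → fault, evict 77, frames [12, 38, 93, 98]
93 → hit
77 → fault, evict 98, frames [12, 38, 93, 77]
95 → fault, evict 77, frames [12, 38, 93, 95]
87 → fault, evict 95, frames [12, 38, 93, 87]
Page faults: 9.

9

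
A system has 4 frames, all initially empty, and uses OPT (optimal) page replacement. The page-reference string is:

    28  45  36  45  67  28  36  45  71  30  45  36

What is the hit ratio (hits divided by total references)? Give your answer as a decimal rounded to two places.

0.50

28 -> miss, frames [28]
45 -> miss, frames [28, 45]
36 -> miss, frames [28, 45, 36]
45 -> hit
67 -> miss, frames [28, 45, 36, 67]
28 -> hit
36 -> hit
45 -> hit
71 -> miss, evict 67, frames [28, 45, 36, 71]
30 -> miss, evict 71, frames [28, 45, 36, 30]
45 -> hit
36 -> hit
Hits: 6 of 12 references → 6/12 = 0.5000.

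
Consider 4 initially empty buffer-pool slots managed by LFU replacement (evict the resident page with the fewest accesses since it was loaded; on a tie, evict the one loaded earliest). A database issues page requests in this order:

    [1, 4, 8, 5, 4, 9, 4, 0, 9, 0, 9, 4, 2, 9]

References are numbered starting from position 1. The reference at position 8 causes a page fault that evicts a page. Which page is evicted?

8

pos 1: 1: fault, frames [1]
pos 2: 4: fault, frames [1, 4]
pos 3: 8: fault, frames [1, 4, 8]
pos 4: 5: fault, frames [1, 4, 8, 5]
pos 5: 4: hit
pos 6: 9: fault, evict 1, frames [4, 8, 5, 9]
pos 7: 4: hit
pos 8: 0: fault, evict 8, frames [4, 5, 9, 0]
At position 8, page 8 is evicted.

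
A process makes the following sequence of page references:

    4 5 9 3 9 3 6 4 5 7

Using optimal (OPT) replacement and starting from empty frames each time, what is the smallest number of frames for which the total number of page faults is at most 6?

4

f=1: 10 faults
f=2: 8 faults
f=3: 7 faults
f=4: 6 faults
f=5: 6 faults
f=6: 6 faults
Smallest f with faults ≤ 6 is 4.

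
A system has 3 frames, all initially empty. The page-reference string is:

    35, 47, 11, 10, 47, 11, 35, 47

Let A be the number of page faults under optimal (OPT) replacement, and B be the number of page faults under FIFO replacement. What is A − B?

Under OPT: F F F F . . F . → 5 faults.
Under FIFO: F F F F . . F F → 6 faults.
A − B = 5 − 6 = -1.

-1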